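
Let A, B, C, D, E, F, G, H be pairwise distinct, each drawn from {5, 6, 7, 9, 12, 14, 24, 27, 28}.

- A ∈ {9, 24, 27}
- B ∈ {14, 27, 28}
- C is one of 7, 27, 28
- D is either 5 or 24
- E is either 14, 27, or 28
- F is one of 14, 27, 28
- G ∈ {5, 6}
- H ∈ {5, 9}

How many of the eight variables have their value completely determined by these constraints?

The 8 variables draw from only 8 values {5, 6, 7, 9, 14, 24, 27, 28}, so each is used; only G can be 6, hence G = 6.
Among the 7 still-open variables, 7 fits only C (and all 7 values in {5, 7, 9, 14, 24, 27, 28} must be used), so C = 7.
B, E, F between them cover only {14, 27, 28} — a naked triple. Remove those values from A.
Determined: C=7, G=6. The other variables each still have more than one consistent value. That makes 2.

2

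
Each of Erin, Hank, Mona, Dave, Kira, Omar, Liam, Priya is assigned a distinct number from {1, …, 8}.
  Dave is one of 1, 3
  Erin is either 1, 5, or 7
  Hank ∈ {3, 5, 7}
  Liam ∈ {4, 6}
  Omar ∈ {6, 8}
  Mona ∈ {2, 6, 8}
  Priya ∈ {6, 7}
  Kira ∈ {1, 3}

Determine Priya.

The 8 variables together cover exactly {1, 2, 3, 4, 5, 6, 7, 8} — 8 values for 8 variables — and 2 appears only in Mona's list, so Mona = 2.
The 7 still-open variables draw from only 7 values {1, 3, 4, 5, 6, 7, 8}, so each is used; only Liam can be 4, hence Liam = 4.
Among the 6 still-open variables, 8 fits only Omar (and all 6 values in {1, 3, 5, 6, 7, 8} must be used), so Omar = 8.
The 5 still-open variables together cover exactly {1, 3, 5, 6, 7} — 5 values for 5 variables — and 6 appears only in Priya's list, so Priya = 6.

6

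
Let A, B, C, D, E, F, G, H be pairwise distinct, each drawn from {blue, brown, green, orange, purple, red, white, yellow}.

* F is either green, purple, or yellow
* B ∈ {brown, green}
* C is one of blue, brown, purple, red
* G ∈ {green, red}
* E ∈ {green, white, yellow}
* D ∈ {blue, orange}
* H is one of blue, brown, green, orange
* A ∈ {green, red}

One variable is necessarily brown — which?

The 8 variables draw from only 8 values {blue, brown, green, orange, purple, red, white, yellow}, so each is used; only E can be white, hence E = white.
The 7 still-open variables draw from only 7 values {blue, brown, green, orange, purple, red, yellow}, so each is used; only F can be yellow, hence F = yellow.
The 6 still-open variables draw from only 6 values {blue, brown, green, orange, purple, red}, so each is used; only C can be purple, hence C = purple.
A and G between them cover only {green, red} — a naked pair. Remove those values from B, H.
So brown goes to B.

B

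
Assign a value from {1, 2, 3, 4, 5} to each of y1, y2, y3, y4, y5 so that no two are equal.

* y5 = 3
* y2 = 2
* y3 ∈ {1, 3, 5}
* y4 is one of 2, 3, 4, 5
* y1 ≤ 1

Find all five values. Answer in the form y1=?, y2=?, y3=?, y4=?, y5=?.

y1 has just one choice, so y1 = 1. Eliminate 1 elsewhere: y3.
y2's domain is down to {2}, so y2 = 2. Remove 2 from y4.
y5 has just one choice, so y5 = 3. So y3, y4 can't be 3.
y3 has just one choice, so y3 = 5. Remove 5 from y4.
y4 must be 4 (only option left).

y1=1, y2=2, y3=5, y4=4, y5=3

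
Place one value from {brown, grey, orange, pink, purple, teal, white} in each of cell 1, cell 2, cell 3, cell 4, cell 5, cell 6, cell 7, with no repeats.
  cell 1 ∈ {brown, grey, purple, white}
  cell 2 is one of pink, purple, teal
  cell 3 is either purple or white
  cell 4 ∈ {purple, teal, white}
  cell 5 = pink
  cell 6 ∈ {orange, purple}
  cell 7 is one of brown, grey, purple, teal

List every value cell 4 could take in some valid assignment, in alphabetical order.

purple, teal, white

cell 5 has just one choice, so cell 5 = pink. Strike pink from cell 2.
The 6 still-open variables together cover exactly {brown, grey, orange, purple, teal, white} — 6 values for 6 variables — and orange appears only in cell 6's list, so cell 6 = orange.
cell 2, cell 3, cell 4 share exactly the 3 values {purple, teal, white}; by pigeonhole those values go to them, so strike purple, teal, white from cell 1, cell 7.
No further eliminations apply; cell 4 can still be any of purple, teal, white.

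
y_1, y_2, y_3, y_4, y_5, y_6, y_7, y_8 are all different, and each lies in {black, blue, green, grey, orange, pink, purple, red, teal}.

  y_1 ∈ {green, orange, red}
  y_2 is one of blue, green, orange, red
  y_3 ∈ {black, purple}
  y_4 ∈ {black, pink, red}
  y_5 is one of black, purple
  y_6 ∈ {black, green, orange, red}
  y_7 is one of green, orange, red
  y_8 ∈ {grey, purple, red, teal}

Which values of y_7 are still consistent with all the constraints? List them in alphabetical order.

y_3 and y_5 between them cover only {black, purple} — a naked pair. Remove those values from y_4, y_6, y_8.
y_1, y_6, y_7 share exactly the 3 values {green, orange, red}; by pigeonhole those values go to them, so strike green, orange, red from y_2, y_4, y_8.
That leaves y_2 = blue.
y_4 has just one choice, so y_4 = pink.
No further eliminations apply; y_7 can still be any of green, orange, red.

green, orange, red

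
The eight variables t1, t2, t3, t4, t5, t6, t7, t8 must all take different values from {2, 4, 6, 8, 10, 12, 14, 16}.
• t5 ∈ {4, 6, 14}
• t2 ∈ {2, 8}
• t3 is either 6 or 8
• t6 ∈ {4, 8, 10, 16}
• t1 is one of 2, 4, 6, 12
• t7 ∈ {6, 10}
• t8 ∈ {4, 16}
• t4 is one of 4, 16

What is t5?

The 8 variables together cover exactly {2, 4, 6, 8, 10, 12, 14, 16} — 8 values for 8 variables — and 12 appears only in t1's list, so t1 = 12.
The 7 still-open variables together cover exactly {2, 4, 6, 8, 10, 14, 16} — 7 values for 7 variables — and 2 appears only in t2's list, so t2 = 2.
The 6 still-open variables draw from only 6 values {4, 6, 8, 10, 14, 16}, so each is used; only t5 can be 14, hence t5 = 14.

14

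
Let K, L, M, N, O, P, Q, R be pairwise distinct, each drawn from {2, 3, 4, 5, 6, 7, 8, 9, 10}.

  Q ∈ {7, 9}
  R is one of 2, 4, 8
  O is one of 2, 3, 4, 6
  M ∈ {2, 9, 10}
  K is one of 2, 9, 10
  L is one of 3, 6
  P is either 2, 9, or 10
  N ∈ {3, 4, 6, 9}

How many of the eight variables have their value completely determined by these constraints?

2

The 8 variables draw from only 8 values {2, 3, 4, 6, 7, 8, 9, 10}, so each is used; only Q can be 7, hence Q = 7.
Among the 7 still-open variables, 8 fits only R (and all 7 values in {2, 3, 4, 6, 8, 9, 10} must be used), so R = 8.
The 3 variables K, M, P are confined to {2, 9, 10}, which locks those values in; drop them from N, O.
Determined: Q=7, R=8. The other variables each still have more than one consistent value. That makes 2.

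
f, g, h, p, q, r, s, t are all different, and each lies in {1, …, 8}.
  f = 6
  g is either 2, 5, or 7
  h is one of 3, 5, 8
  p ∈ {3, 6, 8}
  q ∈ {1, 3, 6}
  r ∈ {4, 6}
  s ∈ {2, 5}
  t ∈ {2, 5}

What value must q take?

1

f's domain is down to {6}, so f = 6. So p, q, r can't be 6.
r has just one choice, so r = 4.
The 6 still-open variables draw from only 6 values {1, 2, 3, 5, 7, 8}, so each is used; only q can be 1, hence q = 1.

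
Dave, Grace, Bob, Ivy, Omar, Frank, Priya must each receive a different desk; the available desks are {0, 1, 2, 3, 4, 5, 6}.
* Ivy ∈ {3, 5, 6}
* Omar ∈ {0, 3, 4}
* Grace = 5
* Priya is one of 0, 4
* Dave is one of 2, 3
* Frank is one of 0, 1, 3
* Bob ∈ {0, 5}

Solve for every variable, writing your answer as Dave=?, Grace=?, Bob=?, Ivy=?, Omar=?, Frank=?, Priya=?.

Grace has just one choice, so Grace = 5. Strike 5 from Bob, Ivy.
Bob has just one choice, so Bob = 0. Remove 0 from Omar, Frank, Priya.
Priya's domain is down to {4}, so Priya = 4. So Omar can't be 4.
Omar's domain is down to {3}, so Omar = 3. Remove 3 from Dave, Ivy, Frank.
That leaves Frank = 1.
Dave has just one choice, so Dave = 2.
Ivy has just one choice, so Ivy = 6.

Dave=2, Grace=5, Bob=0, Ivy=6, Omar=3, Frank=1, Priya=4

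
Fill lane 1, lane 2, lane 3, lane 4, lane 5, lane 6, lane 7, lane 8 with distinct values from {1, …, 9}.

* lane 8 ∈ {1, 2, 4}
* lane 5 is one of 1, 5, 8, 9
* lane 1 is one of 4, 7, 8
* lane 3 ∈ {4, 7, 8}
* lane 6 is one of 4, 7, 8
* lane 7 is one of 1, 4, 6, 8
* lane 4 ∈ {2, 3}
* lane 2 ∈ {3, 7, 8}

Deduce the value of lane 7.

lane 1, lane 3, lane 6 share exactly the 3 values {4, 7, 8}; by pigeonhole those values go to them, so strike 4, 7, 8 from lane 2, lane 5, lane 7, lane 8.
lane 2 has just one choice, so lane 2 = 3. Strike 3 from lane 4.
lane 4's domain is down to {2}, so lane 4 = 2. Remove 2 from lane 8.
lane 8's domain is down to {1}, so lane 8 = 1. So lane 5, lane 7 can't be 1.
So lane 7 = 6.

6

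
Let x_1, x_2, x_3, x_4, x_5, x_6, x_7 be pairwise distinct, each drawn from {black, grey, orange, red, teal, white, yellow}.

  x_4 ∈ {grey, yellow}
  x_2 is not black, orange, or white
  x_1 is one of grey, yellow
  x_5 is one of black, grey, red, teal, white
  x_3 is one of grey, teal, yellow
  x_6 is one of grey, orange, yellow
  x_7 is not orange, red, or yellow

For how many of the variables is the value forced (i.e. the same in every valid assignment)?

3

The 7 variables together cover exactly {black, grey, orange, red, teal, white, yellow} — 7 values for 7 variables — and orange appears only in x_6's list, so x_6 = orange.
x_1 and x_4 share exactly the 2 values {grey, yellow}; by pigeonhole those values go to them, so strike grey, yellow from x_2, x_3, x_5, x_7.
That leaves x_3 = teal. So x_2, x_5, x_7 can't be teal.
x_2 has just one choice, so x_2 = red. So x_5 can't be red.
Determined: x_2=red, x_3=teal, x_6=orange. The other variables each still have more than one consistent value. That makes 3.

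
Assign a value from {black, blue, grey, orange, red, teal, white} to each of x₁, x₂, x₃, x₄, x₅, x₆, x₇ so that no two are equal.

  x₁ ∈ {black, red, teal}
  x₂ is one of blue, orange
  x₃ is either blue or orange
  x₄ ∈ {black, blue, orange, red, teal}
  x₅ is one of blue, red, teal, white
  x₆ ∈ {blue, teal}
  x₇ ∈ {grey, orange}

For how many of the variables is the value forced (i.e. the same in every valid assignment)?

The 7 variables together cover exactly {black, blue, grey, orange, red, teal, white} — 7 values for 7 variables — and grey appears only in x₇'s list, so x₇ = grey.
Among the 6 still-open variables, white fits only x₅ (and all 6 values in {black, blue, orange, red, teal, white} must be used), so x₅ = white.
The 2 variables x₂ and x₃ are confined to {blue, orange}, which locks those values in; drop them from x₄, x₆.
x₆'s domain is down to {teal}, so x₆ = teal. Strike teal from x₁, x₄.
Determined: x₅=white, x₆=teal, x₇=grey. The other variables each still have more than one consistent value. That makes 3.

3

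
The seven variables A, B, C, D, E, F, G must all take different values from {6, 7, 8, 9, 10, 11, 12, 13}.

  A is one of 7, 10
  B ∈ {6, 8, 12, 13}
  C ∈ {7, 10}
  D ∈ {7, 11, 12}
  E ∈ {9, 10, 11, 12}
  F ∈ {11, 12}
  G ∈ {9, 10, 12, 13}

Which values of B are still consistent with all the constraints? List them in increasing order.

A and C share exactly the 2 values {7, 10}; by pigeonhole those values go to them, so strike 7, 10 from D, E, G.
D and F between them cover only {11, 12} — a naked pair. Remove those values from B, E, G.
E must be 9 (only option left). Strike 9 from G.
G must be 13 (only option left). So B can't be 13.
No further eliminations apply; B can still be any of 6, 8.

6, 8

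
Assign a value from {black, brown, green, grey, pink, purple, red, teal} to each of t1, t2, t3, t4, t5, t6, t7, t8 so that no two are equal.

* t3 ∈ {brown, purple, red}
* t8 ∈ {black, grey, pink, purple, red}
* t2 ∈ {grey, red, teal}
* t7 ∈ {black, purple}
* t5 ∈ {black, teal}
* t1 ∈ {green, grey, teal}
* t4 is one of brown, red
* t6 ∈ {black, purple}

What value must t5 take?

teal

The 8 variables draw from only 8 values {black, brown, green, grey, pink, purple, red, teal}, so each is used; only t1 can be green, hence t1 = green.
The 7 still-open variables draw from only 7 values {black, brown, grey, pink, purple, red, teal}, so each is used; only t8 can be pink, hence t8 = pink.
The 6 still-open variables together cover exactly {black, brown, grey, purple, red, teal} — 6 values for 6 variables — and grey appears only in t2's list, so t2 = grey.
The 5 still-open variables together cover exactly {black, brown, purple, red, teal} — 5 values for 5 variables — and teal appears only in t5's list, so t5 = teal.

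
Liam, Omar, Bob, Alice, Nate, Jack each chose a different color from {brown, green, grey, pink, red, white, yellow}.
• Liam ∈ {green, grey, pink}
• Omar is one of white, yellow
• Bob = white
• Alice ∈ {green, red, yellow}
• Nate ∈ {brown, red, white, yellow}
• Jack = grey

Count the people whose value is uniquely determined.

3

Bob must be white (only option left). Eliminate white elsewhere: Omar, Nate.
Jack has just one choice, so Jack = grey. Strike grey from Liam.
That leaves Omar = yellow. Remove yellow from Alice, Nate.
Determined: Omar=yellow, Bob=white, Jack=grey. The other people each still have more than one consistent value. That makes 3.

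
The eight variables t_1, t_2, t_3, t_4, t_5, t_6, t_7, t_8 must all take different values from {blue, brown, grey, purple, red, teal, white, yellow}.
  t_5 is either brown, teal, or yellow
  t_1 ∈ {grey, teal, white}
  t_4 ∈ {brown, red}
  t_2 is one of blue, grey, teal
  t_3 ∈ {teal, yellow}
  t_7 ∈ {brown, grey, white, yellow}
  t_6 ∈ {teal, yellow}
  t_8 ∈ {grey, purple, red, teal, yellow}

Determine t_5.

Among the 8 variables, blue fits only t_2 (and all 8 values in {blue, brown, grey, purple, red, teal, white, yellow} must be used), so t_2 = blue.
The 7 still-open variables draw from only 7 values {brown, grey, purple, red, teal, white, yellow}, so each is used; only t_8 can be purple, hence t_8 = purple.
The 6 still-open variables draw from only 6 values {brown, grey, red, teal, white, yellow}, so each is used; only t_4 can be red, hence t_4 = red.
t_3 and t_6 between them cover only {teal, yellow} — a naked pair. Remove those values from t_1, t_5, t_7.
So t_5 = brown.

brown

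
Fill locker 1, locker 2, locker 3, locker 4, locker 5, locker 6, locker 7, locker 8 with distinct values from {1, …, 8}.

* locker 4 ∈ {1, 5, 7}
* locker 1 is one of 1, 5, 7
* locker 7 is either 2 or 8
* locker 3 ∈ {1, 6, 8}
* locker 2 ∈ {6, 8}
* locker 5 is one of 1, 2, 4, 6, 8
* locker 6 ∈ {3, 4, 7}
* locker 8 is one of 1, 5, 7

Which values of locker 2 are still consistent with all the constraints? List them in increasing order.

The 8 variables draw from only 8 values {1, 2, 3, 4, 5, 6, 7, 8}, so each is used; only locker 6 can be 3, hence locker 6 = 3.
Among the 7 still-open variables, 4 fits only locker 5 (and all 7 values in {1, 2, 4, 5, 6, 7, 8} must be used), so locker 5 = 4.
The 6 still-open variables draw from only 6 values {1, 2, 5, 6, 7, 8}, so each is used; only locker 7 can be 2, hence locker 7 = 2.
locker 1, locker 4, locker 8 between them cover only {1, 5, 7} — a naked triple. Remove those values from locker 3.
No further eliminations apply; locker 2 can still be any of 6, 8.

6, 8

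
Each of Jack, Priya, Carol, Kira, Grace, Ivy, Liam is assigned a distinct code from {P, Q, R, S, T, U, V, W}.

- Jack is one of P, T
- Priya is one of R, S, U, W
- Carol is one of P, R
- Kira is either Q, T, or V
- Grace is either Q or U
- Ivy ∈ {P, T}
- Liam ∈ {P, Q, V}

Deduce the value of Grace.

U

Jack and Ivy between them cover only {P, T} — a naked pair. Remove those values from Carol, Kira, Liam.
Carol's domain is down to {R}, so Carol = R. Strike R from Priya.
Kira and Liam share exactly the 2 values {Q, V}; by pigeonhole those values go to them, so strike Q, V from Grace.
So Grace = U.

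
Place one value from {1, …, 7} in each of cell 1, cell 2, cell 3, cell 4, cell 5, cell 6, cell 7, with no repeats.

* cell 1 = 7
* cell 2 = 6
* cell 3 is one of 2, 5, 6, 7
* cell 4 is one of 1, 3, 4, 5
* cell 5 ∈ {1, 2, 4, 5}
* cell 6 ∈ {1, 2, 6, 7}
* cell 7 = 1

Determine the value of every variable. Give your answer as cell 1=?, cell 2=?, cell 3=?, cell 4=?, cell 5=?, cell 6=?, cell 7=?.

cell 1=7, cell 2=6, cell 3=5, cell 4=3, cell 5=4, cell 6=2, cell 7=1

cell 1 must be 7 (only option left). Eliminate 7 elsewhere: cell 3, cell 6.
cell 2 must be 6 (only option left). Eliminate 6 elsewhere: cell 3, cell 6.
cell 7 must be 1 (only option left). So cell 4, cell 5, cell 6 can't be 1.
That leaves cell 6 = 2. Remove 2 from cell 3, cell 5.
That leaves cell 3 = 5. Strike 5 from cell 4, cell 5.
That leaves cell 5 = 4. Strike 4 from cell 4.
That leaves cell 4 = 3.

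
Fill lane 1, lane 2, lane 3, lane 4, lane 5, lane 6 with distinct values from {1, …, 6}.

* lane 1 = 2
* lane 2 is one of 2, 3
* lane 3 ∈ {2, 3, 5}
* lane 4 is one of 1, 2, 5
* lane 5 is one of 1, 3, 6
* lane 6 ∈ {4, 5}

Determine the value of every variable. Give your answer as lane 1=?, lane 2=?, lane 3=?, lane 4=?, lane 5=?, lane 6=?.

lane 1=2, lane 2=3, lane 3=5, lane 4=1, lane 5=6, lane 6=4

lane 1 must be 2 (only option left). So lane 2, lane 3, lane 4 can't be 2.
lane 2 must be 3 (only option left). Strike 3 from lane 3, lane 5.
lane 3's domain is down to {5}, so lane 3 = 5. Strike 5 from lane 4, lane 6.
lane 4 has just one choice, so lane 4 = 1. So lane 5 can't be 1.
That leaves lane 5 = 6.
lane 6 has just one choice, so lane 6 = 4.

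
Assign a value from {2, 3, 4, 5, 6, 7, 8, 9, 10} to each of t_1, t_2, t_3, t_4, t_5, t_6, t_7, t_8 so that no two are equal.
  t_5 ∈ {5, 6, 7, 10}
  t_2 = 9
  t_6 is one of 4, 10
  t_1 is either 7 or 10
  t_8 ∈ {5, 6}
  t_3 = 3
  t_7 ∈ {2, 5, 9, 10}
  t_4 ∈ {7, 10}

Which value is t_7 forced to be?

t_2 must be 9 (only option left). Strike 9 from t_7.
That leaves t_3 = 3.
The 6 still-open variables draw from only 6 values {2, 4, 5, 6, 7, 10}, so each is used; only t_7 can be 2, hence t_7 = 2.

2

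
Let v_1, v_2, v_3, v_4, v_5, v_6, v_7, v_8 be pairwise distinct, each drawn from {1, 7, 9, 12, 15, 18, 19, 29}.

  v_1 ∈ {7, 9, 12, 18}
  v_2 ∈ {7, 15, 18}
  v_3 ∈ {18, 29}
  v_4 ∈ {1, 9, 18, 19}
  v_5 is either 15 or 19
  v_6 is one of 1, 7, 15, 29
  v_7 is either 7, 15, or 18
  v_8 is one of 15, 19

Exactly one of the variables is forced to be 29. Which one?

The 8 variables draw from only 8 values {1, 7, 9, 12, 15, 18, 19, 29}, so each is used; only v_1 can be 12, hence v_1 = 12.
The 7 still-open variables together cover exactly {1, 7, 9, 15, 18, 19, 29} — 7 values for 7 variables — and 9 appears only in v_4's list, so v_4 = 9.
The 6 still-open variables draw from only 6 values {1, 7, 15, 18, 19, 29}, so each is used; only v_6 can be 1, hence v_6 = 1.
The 5 still-open variables together cover exactly {7, 15, 18, 19, 29} — 5 values for 5 variables — and 29 appears only in v_3's list, so v_3 = 29.

v_3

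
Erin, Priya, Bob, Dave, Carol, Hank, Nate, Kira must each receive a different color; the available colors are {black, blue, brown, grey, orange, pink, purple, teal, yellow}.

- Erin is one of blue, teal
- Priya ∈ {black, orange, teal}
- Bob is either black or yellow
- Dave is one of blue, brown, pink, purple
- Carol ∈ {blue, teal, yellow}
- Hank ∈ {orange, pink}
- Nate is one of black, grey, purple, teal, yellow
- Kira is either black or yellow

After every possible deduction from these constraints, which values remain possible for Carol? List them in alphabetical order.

The 2 variables Bob and Kira are confined to {black, yellow}, which locks those values in; drop them from Priya, Carol, Nate.
Erin and Carol between them cover only {blue, teal} — a naked pair. Remove those values from Priya, Dave, Nate.
Priya must be orange (only option left). Eliminate orange elsewhere: Hank.
Hank must be pink (only option left). Strike pink from Dave.
No further eliminations apply; Carol can still be any of blue, teal.

blue, teal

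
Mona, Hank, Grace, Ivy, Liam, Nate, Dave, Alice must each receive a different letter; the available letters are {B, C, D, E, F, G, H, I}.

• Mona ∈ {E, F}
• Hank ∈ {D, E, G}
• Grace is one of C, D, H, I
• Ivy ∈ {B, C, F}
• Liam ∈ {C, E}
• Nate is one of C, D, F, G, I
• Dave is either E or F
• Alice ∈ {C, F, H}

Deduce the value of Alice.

H

Among the 8 variables, B fits only Ivy (and all 8 values in {B, C, D, E, F, G, H, I} must be used), so Ivy = B.
Mona and Dave share exactly the 2 values {E, F}; by pigeonhole those values go to them, so strike E, F from Hank, Liam, Nate, Alice.
Liam must be C (only option left). Strike C from Grace, Nate, Alice.
So Alice = H.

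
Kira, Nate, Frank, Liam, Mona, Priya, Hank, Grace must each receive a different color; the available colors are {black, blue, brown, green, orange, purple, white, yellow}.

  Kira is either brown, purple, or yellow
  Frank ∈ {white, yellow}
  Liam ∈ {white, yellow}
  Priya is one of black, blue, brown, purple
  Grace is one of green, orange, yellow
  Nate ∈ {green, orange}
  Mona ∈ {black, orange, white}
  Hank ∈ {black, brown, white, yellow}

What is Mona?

Among the 8 variables, blue fits only Priya (and all 8 values in {black, blue, brown, green, orange, purple, white, yellow} must be used), so Priya = blue.
The 7 still-open variables together cover exactly {black, brown, green, orange, purple, white, yellow} — 7 values for 7 variables — and purple appears only in Kira's list, so Kira = purple.
The 6 still-open variables draw from only 6 values {black, brown, green, orange, white, yellow}, so each is used; only Hank can be brown, hence Hank = brown.
The 5 still-open variables draw from only 5 values {black, green, orange, white, yellow}, so each is used; only Mona can be black, hence Mona = black.

black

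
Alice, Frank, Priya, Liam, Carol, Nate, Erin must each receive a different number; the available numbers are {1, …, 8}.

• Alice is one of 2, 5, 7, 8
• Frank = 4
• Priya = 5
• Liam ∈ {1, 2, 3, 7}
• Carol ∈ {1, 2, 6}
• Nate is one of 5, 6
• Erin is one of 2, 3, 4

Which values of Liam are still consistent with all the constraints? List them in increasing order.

1, 2, 3, 7

Frank's domain is down to {4}, so Frank = 4. Remove 4 from Erin.
Priya must be 5 (only option left). So Alice, Nate can't be 5.
Nate must be 6 (only option left). Strike 6 from Carol.
No further eliminations apply; Liam can still be any of 1, 2, 3, 7.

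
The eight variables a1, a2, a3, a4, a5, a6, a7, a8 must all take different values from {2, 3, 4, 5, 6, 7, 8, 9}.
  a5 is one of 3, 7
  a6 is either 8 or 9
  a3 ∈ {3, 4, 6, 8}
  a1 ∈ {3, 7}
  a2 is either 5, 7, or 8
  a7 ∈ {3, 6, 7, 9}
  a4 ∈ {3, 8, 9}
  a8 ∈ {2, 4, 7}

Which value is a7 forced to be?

Among the 8 variables, 2 fits only a8 (and all 8 values in {2, 3, 4, 5, 6, 7, 8, 9} must be used), so a8 = 2.
Among the 7 still-open variables, 4 fits only a3 (and all 7 values in {3, 4, 5, 6, 7, 8, 9} must be used), so a3 = 4.
The 6 still-open variables draw from only 6 values {3, 5, 6, 7, 8, 9}, so each is used; only a2 can be 5, hence a2 = 5.
The 5 still-open variables together cover exactly {3, 6, 7, 8, 9} — 5 values for 5 variables — and 6 appears only in a7's list, so a7 = 6.

6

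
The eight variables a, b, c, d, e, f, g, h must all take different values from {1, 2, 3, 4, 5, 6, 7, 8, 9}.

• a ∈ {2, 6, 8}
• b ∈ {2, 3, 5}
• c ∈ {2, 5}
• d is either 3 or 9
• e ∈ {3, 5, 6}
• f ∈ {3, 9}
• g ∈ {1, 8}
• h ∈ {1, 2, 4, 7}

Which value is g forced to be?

d and f share exactly the 2 values {3, 9}; by pigeonhole those values go to them, so strike 3, 9 from b, e.
b and c between them cover only {2, 5} — a naked pair. Remove those values from a, e, h.
e's domain is down to {6}, so e = 6. Strike 6 from a.
a must be 8 (only option left). Eliminate 8 elsewhere: g.
So g = 1.

1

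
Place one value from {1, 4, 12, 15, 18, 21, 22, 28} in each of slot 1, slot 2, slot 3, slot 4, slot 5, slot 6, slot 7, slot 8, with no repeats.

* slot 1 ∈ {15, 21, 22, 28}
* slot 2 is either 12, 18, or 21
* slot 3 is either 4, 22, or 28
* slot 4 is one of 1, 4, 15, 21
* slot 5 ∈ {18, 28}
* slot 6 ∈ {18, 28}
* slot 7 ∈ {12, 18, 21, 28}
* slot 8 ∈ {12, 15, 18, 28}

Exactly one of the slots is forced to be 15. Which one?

Among the 8 variables, 1 fits only slot 4 (and all 8 values in {1, 4, 12, 15, 18, 21, 22, 28} must be used), so slot 4 = 1.
The 7 still-open variables draw from only 7 values {4, 12, 15, 18, 21, 22, 28}, so each is used; only slot 3 can be 4, hence slot 3 = 4.
The 6 still-open variables draw from only 6 values {12, 15, 18, 21, 22, 28}, so each is used; only slot 1 can be 22, hence slot 1 = 22.
The 5 still-open variables together cover exactly {12, 15, 18, 21, 28} — 5 values for 5 variables — and 15 appears only in slot 8's list, so slot 8 = 15.

slot 8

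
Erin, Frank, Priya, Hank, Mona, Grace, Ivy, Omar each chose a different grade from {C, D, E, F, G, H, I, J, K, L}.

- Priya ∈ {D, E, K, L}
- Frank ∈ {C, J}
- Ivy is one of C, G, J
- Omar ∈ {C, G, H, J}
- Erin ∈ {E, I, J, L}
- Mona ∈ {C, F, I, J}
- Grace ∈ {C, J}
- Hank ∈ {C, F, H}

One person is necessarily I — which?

Mona

Frank and Grace share exactly the 2 values {C, J}; by pigeonhole those values go to them, so strike C, J from Erin, Hank, Mona, Ivy, Omar.
Ivy's domain is down to {G}, so Ivy = G. Strike G from Omar.
Omar has just one choice, so Omar = H. So Hank can't be H.
Hank's domain is down to {F}, so Hank = F. Eliminate F elsewhere: Mona.
So I goes to Mona.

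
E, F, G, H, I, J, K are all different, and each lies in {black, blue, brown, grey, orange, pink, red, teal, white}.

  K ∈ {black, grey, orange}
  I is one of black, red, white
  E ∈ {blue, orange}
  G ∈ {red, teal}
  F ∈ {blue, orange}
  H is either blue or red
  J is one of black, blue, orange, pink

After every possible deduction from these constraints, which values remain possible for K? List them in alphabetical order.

E and F share exactly the 2 values {blue, orange}; by pigeonhole those values go to them, so strike blue, orange from H, J, K.
H must be red (only option left). Eliminate red elsewhere: G, I.
G has just one choice, so G = teal.
No further eliminations apply; K can still be any of black, grey.

black, grey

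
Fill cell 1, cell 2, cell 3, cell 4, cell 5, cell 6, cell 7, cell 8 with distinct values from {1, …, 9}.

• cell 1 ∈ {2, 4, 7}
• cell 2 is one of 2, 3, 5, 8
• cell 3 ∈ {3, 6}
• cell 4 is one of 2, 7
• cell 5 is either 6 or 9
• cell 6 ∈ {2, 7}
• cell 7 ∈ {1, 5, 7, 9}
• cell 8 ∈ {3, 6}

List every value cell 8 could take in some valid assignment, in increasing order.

3, 6

The 2 variables cell 3 and cell 8 are confined to {3, 6}, which locks those values in; drop them from cell 2, cell 5.
cell 5's domain is down to {9}, so cell 5 = 9. So cell 7 can't be 9.
The 2 variables cell 4 and cell 6 are confined to {2, 7}, which locks those values in; drop them from cell 1, cell 2, cell 7.
cell 1 must be 4 (only option left).
No further eliminations apply; cell 8 can still be any of 3, 6.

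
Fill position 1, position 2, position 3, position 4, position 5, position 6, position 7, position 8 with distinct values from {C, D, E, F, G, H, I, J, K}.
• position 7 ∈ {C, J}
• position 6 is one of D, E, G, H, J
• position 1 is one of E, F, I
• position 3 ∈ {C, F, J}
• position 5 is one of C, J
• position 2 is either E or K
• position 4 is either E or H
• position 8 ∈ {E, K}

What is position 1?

I

position 2 and position 8 between them cover only {E, K} — a naked pair. Remove those values from position 1, position 4, position 6.
position 4 must be H (only option left). Strike H from position 6.
position 5 and position 7 between them cover only {C, J} — a naked pair. Remove those values from position 3, position 6.
position 3 has just one choice, so position 3 = F. Strike F from position 1.
So position 1 = I.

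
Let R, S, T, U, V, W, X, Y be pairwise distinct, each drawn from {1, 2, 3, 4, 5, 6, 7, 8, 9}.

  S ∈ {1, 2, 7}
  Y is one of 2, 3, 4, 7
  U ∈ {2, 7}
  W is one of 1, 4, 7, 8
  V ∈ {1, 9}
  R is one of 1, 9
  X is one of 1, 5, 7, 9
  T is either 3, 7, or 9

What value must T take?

The 8 variables together cover exactly {1, 2, 3, 4, 5, 7, 8, 9} — 8 values for 8 variables — and 5 appears only in X's list, so X = 5.
Among the 7 still-open variables, 8 fits only W (and all 7 values in {1, 2, 3, 4, 7, 8, 9} must be used), so W = 8.
The 6 still-open variables together cover exactly {1, 2, 3, 4, 7, 9} — 6 values for 6 variables — and 4 appears only in Y's list, so Y = 4.
The 5 still-open variables together cover exactly {1, 2, 3, 7, 9} — 5 values for 5 variables — and 3 appears only in T's list, so T = 3.

3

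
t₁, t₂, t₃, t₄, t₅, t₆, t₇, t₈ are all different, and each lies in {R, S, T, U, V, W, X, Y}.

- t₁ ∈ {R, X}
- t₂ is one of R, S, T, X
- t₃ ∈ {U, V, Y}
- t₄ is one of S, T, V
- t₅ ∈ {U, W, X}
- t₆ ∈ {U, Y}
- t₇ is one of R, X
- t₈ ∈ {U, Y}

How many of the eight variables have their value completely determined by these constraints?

2

Among the 8 variables, W fits only t₅ (and all 8 values in {R, S, T, U, V, W, X, Y} must be used), so t₅ = W.
The 2 variables t₁ and t₇ are confined to {R, X}, which locks those values in; drop them from t₂.
t₆ and t₈ between them cover only {U, Y} — a naked pair. Remove those values from t₃.
That leaves t₃ = V. So t₄ can't be V.
Determined: t₃=V, t₅=W. The other variables each still have more than one consistent value. That makes 2.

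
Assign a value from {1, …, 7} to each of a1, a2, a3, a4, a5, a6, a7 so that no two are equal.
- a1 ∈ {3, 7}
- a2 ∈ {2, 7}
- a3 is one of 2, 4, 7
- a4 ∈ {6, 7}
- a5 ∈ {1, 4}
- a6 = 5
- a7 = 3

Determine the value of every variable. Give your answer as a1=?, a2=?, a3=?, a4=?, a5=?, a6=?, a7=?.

a1=7, a2=2, a3=4, a4=6, a5=1, a6=5, a7=3

a6 must be 5 (only option left).
a7 has just one choice, so a7 = 3. Eliminate 3 elsewhere: a1.
a1 must be 7 (only option left). Remove 7 from a2, a3, a4.
a2 must be 2 (only option left). Remove 2 from a3.
a3's domain is down to {4}, so a3 = 4. Strike 4 from a5.
a4's domain is down to {6}, so a4 = 6.
a5 has just one choice, so a5 = 1.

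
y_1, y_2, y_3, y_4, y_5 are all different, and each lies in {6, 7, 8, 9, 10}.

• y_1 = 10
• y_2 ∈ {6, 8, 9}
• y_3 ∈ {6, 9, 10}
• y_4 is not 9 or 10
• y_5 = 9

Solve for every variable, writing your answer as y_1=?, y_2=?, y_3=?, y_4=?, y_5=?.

y_1 has just one choice, so y_1 = 10. Remove 10 from y_3.
y_5's domain is down to {9}, so y_5 = 9. Strike 9 from y_2, y_3.
That leaves y_3 = 6. Eliminate 6 elsewhere: y_2, y_4.
y_2 must be 8 (only option left). Strike 8 from y_4.
That leaves y_4 = 7.

y_1=10, y_2=8, y_3=6, y_4=7, y_5=9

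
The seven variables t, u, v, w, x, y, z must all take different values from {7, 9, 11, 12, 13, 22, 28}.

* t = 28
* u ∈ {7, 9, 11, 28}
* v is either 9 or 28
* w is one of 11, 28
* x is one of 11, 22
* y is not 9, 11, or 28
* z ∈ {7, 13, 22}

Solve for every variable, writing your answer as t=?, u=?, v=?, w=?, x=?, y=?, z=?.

t=28, u=7, v=9, w=11, x=22, y=12, z=13

t has just one choice, so t = 28. Remove 28 from u, v, w.
v's domain is down to {9}, so v = 9. Remove 9 from u.
That leaves w = 11. Eliminate 11 elsewhere: u, x.
x has just one choice, so x = 22. So y, z can't be 22.
u must be 7 (only option left). Strike 7 from y, z.
z has just one choice, so z = 13. Eliminate 13 elsewhere: y.
That leaves y = 12.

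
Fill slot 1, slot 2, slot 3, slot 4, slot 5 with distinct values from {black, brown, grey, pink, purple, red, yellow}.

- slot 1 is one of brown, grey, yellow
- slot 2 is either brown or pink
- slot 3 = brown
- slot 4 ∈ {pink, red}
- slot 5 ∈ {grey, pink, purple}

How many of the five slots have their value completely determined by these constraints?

slot 3's domain is down to {brown}, so slot 3 = brown. Eliminate brown elsewhere: slot 1, slot 2.
slot 2 must be pink (only option left). Strike pink from slot 4, slot 5.
slot 4's domain is down to {red}, so slot 4 = red.
Determined: slot 2=pink, slot 3=brown, slot 4=red. The other slots each still have more than one consistent value. That makes 3.

3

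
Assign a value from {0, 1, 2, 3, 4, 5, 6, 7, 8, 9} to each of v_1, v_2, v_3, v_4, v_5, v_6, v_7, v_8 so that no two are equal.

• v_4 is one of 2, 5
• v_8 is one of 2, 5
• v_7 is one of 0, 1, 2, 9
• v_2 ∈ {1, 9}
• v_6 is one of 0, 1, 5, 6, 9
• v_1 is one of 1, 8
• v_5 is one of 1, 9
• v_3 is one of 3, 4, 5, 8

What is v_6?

v_2 and v_5 share exactly the 2 values {1, 9}; by pigeonhole those values go to them, so strike 1, 9 from v_1, v_6, v_7.
v_1 has just one choice, so v_1 = 8. So v_3 can't be 8.
v_4 and v_8 share exactly the 2 values {2, 5}; by pigeonhole those values go to them, so strike 2, 5 from v_3, v_6, v_7.
v_7 has just one choice, so v_7 = 0. Remove 0 from v_6.
So v_6 = 6.

6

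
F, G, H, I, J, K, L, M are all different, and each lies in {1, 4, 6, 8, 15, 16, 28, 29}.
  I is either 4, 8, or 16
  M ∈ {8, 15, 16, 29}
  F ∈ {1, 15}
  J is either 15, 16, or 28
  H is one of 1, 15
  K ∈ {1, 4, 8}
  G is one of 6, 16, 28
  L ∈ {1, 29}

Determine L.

29

The 8 variables draw from only 8 values {1, 4, 6, 8, 15, 16, 28, 29}, so each is used; only G can be 6, hence G = 6.
The 7 still-open variables draw from only 7 values {1, 4, 8, 15, 16, 28, 29}, so each is used; only J can be 28, hence J = 28.
F and H share exactly the 2 values {1, 15}; by pigeonhole those values go to them, so strike 1, 15 from K, L, M.
So L = 29.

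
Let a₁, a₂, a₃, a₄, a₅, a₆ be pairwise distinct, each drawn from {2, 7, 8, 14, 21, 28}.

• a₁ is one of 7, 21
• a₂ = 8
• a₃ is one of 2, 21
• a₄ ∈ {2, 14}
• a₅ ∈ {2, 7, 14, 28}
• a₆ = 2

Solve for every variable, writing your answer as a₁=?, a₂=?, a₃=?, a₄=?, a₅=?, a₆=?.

a₂ must be 8 (only option left).
a₆ must be 2 (only option left). Strike 2 from a₃, a₄, a₅.
a₃ has just one choice, so a₃ = 21. So a₁ can't be 21.
a₄'s domain is down to {14}, so a₄ = 14. Eliminate 14 elsewhere: a₅.
a₁'s domain is down to {7}, so a₁ = 7. Strike 7 from a₅.
a₅'s domain is down to {28}, so a₅ = 28.

a₁=7, a₂=8, a₃=21, a₄=14, a₅=28, a₆=2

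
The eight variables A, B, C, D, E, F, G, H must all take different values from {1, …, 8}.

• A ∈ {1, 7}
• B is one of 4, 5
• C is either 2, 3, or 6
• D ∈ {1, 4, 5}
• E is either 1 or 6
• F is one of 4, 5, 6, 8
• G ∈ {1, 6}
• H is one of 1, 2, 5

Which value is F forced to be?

The 8 variables draw from only 8 values {1, 2, 3, 4, 5, 6, 7, 8}, so each is used; only C can be 3, hence C = 3.
Among the 7 still-open variables, 2 fits only H (and all 7 values in {1, 2, 4, 5, 6, 7, 8} must be used), so H = 2.
Among the 6 still-open variables, 7 fits only A (and all 6 values in {1, 4, 5, 6, 7, 8} must be used), so A = 7.
The 5 still-open variables draw from only 5 values {1, 4, 5, 6, 8}, so each is used; only F can be 8, hence F = 8.

8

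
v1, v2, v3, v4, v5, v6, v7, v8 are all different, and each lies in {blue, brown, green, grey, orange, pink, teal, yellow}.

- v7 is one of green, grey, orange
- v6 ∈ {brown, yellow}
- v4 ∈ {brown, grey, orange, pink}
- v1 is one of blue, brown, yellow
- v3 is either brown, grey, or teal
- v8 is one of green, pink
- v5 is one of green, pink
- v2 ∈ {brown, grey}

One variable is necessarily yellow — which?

v6

The 8 variables together cover exactly {blue, brown, green, grey, orange, pink, teal, yellow} — 8 values for 8 variables — and blue appears only in v1's list, so v1 = blue.
The 7 still-open variables draw from only 7 values {brown, green, grey, orange, pink, teal, yellow}, so each is used; only v3 can be teal, hence v3 = teal.
The 6 still-open variables draw from only 6 values {brown, green, grey, orange, pink, yellow}, so each is used; only v6 can be yellow, hence v6 = yellow.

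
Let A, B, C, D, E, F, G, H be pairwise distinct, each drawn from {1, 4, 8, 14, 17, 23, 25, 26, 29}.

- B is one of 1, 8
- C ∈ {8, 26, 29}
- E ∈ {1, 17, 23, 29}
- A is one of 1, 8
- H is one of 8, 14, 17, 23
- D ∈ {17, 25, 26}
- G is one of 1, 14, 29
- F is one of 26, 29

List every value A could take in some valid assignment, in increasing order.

Among the 8 variables, 25 fits only D (and all 8 values in {1, 8, 14, 17, 23, 25, 26, 29} must be used), so D = 25.
A and B between them cover only {1, 8} — a naked pair. Remove those values from C, E, G, H.
The 2 variables C and F are confined to {26, 29}, which locks those values in; drop them from E, G.
G must be 14 (only option left). Eliminate 14 elsewhere: H.
No further eliminations apply; A can still be any of 1, 8.

1, 8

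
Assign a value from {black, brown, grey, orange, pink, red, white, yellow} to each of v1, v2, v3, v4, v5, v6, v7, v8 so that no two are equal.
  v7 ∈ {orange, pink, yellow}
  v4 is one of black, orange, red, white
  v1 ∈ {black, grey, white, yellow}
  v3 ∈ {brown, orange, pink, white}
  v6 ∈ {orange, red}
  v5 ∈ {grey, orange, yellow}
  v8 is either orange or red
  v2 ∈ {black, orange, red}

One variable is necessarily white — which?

The 8 variables together cover exactly {black, brown, grey, orange, pink, red, white, yellow} — 8 values for 8 variables — and brown appears only in v3's list, so v3 = brown.
Among the 7 still-open variables, pink fits only v7 (and all 7 values in {black, grey, orange, pink, red, white, yellow} must be used), so v7 = pink.
v6 and v8 share exactly the 2 values {orange, red}; by pigeonhole those values go to them, so strike orange, red from v2, v4, v5.
v2 has just one choice, so v2 = black. Remove black from v1, v4.
So white goes to v4.

v4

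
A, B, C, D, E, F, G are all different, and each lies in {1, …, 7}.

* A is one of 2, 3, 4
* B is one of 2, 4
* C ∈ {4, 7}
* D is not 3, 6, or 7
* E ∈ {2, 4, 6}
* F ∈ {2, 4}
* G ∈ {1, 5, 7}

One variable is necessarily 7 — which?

C

The 7 variables draw from only 7 values {1, 2, 3, 4, 5, 6, 7}, so each is used; only A can be 3, hence A = 3.
Among the 6 still-open variables, 6 fits only E (and all 6 values in {1, 2, 4, 5, 6, 7} must be used), so E = 6.
The 2 variables B and F are confined to {2, 4}, which locks those values in; drop them from C, D.
So 7 goes to C.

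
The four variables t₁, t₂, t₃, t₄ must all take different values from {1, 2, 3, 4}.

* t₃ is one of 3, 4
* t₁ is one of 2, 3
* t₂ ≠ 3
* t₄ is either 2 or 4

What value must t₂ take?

1

The 4 variables draw from only 4 values {1, 2, 3, 4}, so each is used; only t₂ can be 1, hence t₂ = 1.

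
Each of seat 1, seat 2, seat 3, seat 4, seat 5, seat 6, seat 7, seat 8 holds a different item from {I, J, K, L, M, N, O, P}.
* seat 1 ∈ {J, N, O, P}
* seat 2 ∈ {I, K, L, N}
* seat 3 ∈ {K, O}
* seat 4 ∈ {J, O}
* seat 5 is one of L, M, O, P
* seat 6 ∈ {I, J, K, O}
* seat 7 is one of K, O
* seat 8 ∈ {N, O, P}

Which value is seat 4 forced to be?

J

The 8 variables draw from only 8 values {I, J, K, L, M, N, O, P}, so each is used; only seat 5 can be M, hence seat 5 = M.
The 7 still-open variables draw from only 7 values {I, J, K, L, N, O, P}, so each is used; only seat 2 can be L, hence seat 2 = L.
The 6 still-open variables draw from only 6 values {I, J, K, N, O, P}, so each is used; only seat 6 can be I, hence seat 6 = I.
seat 3 and seat 7 share exactly the 2 values {K, O}; by pigeonhole those values go to them, so strike K, O from seat 1, seat 4, seat 8.
So seat 4 = J.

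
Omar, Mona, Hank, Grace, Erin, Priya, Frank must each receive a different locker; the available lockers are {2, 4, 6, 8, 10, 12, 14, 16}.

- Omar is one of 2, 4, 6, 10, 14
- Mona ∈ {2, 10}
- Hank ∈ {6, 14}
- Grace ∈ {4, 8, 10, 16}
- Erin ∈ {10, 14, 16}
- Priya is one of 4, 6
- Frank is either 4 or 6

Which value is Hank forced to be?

The 7 variables draw from only 7 values {2, 4, 6, 8, 10, 14, 16}, so each is used; only Grace can be 8, hence Grace = 8.
Among the 6 still-open variables, 16 fits only Erin (and all 6 values in {2, 4, 6, 10, 14, 16} must be used), so Erin = 16.
Priya and Frank between them cover only {4, 6} — a naked pair. Remove those values from Omar, Hank.
So Hank = 14.

14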